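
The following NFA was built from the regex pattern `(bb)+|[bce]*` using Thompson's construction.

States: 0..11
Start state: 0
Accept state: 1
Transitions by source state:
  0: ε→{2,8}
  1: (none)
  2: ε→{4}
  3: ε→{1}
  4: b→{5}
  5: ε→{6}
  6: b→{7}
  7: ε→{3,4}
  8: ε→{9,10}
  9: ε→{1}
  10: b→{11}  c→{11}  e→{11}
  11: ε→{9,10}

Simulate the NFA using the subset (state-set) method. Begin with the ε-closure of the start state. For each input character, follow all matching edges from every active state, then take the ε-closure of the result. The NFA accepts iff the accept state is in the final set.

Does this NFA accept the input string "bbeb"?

S₀ = ε-closure({0}) = {0,1,2,4,8,9,10}
'b' @ 1: {1,5,6,9,10,11}  ✓accept
'b' @ 2: {1,3,4,7,9,10,11}  ✓accept
'e' @ 3: {1,9,10,11}  ✓accept
'b' @ 4: {1,9,10,11}  ✓accept
after full input: {1,9,10,11}  (accept=1 in)

Answer: ACCEPT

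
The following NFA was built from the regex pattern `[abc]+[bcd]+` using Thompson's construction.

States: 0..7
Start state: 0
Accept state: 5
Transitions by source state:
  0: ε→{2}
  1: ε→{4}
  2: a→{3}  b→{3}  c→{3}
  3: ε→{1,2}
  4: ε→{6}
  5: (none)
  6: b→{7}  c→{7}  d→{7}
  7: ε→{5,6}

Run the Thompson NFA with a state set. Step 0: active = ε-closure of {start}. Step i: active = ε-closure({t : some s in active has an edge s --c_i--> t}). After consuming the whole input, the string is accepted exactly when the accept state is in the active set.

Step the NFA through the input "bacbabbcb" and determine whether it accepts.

Answer: ACCEPT

Trace:
S₀ = ε-closure({0}) = {0,2}
'b' @ 1: {1,2,3,4,6}
'a' @ 2: {1,2,3,4,6}
'c' @ 3: {1,2,3,4,5,6,7}  (accept∈set)
'b' @ 4: {1,2,3,4,5,6,7}  (accept∈set)
'a' @ 5: {1,2,3,4,6}
'b' @ 6: {1,2,3,4,5,6,7}  (accept∈set)
'b' @ 7: {1,2,3,4,5,6,7}  (accept∈set)
'c' @ 8: {1,2,3,4,5,6,7}  (accept∈set)
'b' @ 9: {1,2,3,4,5,6,7}  (accept∈set)
after full input: {1,2,3,4,5,6,7}  (accept=5 in)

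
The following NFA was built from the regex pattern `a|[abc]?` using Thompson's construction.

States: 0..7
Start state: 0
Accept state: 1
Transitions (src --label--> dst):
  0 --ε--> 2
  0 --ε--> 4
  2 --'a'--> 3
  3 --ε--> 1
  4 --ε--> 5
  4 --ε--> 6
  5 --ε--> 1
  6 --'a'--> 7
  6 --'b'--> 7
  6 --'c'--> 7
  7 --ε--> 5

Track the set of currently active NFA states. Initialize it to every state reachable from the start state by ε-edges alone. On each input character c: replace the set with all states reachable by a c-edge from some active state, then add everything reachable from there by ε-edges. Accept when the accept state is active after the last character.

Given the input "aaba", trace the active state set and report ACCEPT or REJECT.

Answer: REJECT

Derivation:
initial (ε-close {0}): {0,1,2,4,5,6}
'a' @ 1: {1,3,5,7}  (accept∈set)
'a' @ 2: {}  — state set empty
rest 'ba' ignored (set empty)
after full input: {}  (accept=1 not in)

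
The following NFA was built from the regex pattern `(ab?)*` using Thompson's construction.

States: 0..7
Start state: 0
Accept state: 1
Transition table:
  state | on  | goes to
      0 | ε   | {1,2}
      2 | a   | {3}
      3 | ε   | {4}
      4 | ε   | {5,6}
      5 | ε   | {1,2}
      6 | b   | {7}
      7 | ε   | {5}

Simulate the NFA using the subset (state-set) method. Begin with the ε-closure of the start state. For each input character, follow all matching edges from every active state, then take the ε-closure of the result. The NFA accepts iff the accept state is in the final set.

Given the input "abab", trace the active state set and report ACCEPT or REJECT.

Answer: ACCEPT

Steps:
start: ε-closure({0}) = {0,1,2}
'a' @ 1: {1,2,3,4,5,6}  ✓accept
'b' @ 2: {1,2,5,7}  ✓accept
'a' @ 3: {1,2,3,4,5,6}  ✓accept
'b' @ 4: {1,2,5,7}  ✓accept
final: {1,2,5,7}; accept 1 in set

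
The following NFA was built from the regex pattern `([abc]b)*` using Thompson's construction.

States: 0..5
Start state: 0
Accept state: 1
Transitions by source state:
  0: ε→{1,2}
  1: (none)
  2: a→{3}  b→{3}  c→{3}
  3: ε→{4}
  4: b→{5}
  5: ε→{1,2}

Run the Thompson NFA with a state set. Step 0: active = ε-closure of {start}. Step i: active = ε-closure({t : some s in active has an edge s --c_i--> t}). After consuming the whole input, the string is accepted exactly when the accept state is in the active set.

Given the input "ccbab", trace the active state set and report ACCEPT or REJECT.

Answer: REJECT

Derivation:
S₀ = ε-closure({0}) = {0,1,2}
'c' @ 1: {3,4}
'c' @ 2: {}  — no active states
rest 'bab' ignored (set empty)
final: {}; accept 1 not in set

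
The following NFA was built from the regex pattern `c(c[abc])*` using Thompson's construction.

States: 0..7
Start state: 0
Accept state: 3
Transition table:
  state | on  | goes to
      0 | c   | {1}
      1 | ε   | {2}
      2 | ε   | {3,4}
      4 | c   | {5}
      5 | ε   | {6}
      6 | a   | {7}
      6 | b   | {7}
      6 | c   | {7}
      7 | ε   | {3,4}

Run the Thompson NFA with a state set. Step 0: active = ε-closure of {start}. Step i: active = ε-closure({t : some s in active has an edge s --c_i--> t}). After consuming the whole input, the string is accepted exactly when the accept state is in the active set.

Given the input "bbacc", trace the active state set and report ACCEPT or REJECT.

initial (ε-close {0}): {0}
'b' @ 1: {}  — no active states
rest 'bacc' ignored (set empty)
final: {}; accept 3 not in set

Answer: REJECT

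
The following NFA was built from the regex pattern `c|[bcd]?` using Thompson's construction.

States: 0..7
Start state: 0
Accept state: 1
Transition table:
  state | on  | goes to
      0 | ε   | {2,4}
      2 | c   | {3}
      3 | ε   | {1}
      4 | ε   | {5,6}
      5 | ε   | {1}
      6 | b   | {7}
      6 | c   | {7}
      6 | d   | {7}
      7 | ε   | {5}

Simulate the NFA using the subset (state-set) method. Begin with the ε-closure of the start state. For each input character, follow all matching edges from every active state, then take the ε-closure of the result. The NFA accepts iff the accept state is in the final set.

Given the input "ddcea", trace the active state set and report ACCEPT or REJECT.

Answer: REJECT

Trace:
start: ε-closure({0}) = {0,1,2,4,5,6}
'd' @ 1: {1,5,7}  [accepting]
'd' @ 2: {}  — no active states
rest 'cea' ignored (set empty)
end set {} — state 1 not in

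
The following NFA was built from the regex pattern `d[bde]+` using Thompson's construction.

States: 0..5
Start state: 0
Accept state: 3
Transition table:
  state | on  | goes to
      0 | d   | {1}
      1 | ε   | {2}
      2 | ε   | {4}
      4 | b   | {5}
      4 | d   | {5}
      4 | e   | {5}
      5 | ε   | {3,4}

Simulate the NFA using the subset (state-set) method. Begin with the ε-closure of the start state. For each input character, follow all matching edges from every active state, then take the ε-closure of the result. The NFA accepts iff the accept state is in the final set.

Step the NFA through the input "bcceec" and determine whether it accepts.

start: ε-closure({0}) = {0}
'b' @ 1: {}  — no active states
rest 'cceec' ignored (set empty)
after full input: {}  (accept=3 not in)

Answer: REJECT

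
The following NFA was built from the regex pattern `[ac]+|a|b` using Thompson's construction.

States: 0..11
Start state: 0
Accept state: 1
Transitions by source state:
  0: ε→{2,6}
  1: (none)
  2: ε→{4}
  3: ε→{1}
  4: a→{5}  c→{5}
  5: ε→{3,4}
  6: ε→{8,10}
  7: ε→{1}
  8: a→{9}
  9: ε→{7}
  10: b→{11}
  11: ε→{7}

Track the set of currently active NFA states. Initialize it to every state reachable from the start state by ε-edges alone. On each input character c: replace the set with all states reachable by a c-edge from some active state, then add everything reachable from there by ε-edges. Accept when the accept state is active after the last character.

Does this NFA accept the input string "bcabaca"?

start: ε-closure({0}) = {0,2,4,6,8,10}
'b' @ 1: {1,7,11}  (accept∈set)
'c' @ 2: {}  — dead — no transitions
rest 'abaca' ignored (set empty)
after full input: {}  (accept=1 not in)

Answer: REJECT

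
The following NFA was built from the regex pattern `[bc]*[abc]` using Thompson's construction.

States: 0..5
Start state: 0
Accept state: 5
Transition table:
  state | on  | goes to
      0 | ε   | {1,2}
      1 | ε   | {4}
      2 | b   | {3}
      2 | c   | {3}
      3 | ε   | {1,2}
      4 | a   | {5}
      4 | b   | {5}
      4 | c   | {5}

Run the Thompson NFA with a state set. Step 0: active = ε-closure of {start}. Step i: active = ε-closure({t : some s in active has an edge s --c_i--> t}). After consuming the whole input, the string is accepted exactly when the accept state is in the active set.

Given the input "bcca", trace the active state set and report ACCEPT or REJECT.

Answer: ACCEPT

Trace:
start: ε-closure({0}) = {0,1,2,4}
'b' @ 1: {1,2,3,4,5}  (accept∈set)
'c' @ 2: {1,2,3,4,5}  (accept∈set)
'c' @ 3: {1,2,3,4,5}  (accept∈set)
'a' @ 4: {5}  (accept∈set)
end set {5} — state 5 in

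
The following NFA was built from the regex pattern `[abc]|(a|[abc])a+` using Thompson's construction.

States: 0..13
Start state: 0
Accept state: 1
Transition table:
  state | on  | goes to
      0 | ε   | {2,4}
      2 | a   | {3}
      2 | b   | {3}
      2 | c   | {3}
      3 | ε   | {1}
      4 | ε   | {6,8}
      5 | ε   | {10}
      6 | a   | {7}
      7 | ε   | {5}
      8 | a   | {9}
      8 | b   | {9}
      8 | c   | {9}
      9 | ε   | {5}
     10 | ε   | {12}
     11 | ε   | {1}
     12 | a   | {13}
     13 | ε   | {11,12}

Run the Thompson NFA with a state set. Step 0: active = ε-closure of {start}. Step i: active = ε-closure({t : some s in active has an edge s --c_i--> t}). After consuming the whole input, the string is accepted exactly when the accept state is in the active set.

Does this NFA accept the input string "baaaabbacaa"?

initial (ε-close {0}): {0,2,4,6,8}
'b' @ 1: {1,3,5,9,10,12}  (accept∈set)
'a' @ 2: {1,11,12,13}  (accept∈set)
'a' @ 3: {1,11,12,13}  (accept∈set)
'a' @ 4: {1,11,12,13}  (accept∈set)
'a' @ 5: {1,11,12,13}  (accept∈set)
'b' @ 6: {}  — dead — no transitions
rest 'bacaa' ignored (set empty)
after full input: {}  (accept=1 not in)

Answer: REJECT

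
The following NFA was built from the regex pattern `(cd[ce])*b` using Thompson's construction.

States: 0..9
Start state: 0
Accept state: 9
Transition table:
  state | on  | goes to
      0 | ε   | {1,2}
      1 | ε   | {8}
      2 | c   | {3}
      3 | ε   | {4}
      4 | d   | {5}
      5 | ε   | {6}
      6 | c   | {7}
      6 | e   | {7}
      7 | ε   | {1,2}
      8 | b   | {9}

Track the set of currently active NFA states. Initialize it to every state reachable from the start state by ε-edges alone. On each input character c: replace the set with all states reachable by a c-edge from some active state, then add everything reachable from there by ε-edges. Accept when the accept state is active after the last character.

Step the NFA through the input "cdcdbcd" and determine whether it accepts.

Answer: REJECT

Derivation:
S₀ = ε-closure({0}) = {0,1,2,8}
'c' @ 1: {3,4}
'd' @ 2: {5,6}
'c' @ 3: {1,2,7,8}
'd' @ 4: {}  — no active states
rest 'bcd' ignored (set empty)
final: {}; accept 9 not in set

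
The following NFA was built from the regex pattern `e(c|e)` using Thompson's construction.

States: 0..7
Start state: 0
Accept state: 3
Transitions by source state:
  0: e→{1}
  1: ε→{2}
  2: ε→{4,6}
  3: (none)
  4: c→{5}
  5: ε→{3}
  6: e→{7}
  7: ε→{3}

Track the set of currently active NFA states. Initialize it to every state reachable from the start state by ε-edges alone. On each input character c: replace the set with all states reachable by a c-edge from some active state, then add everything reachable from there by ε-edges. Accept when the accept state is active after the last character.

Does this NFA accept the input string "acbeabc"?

start: ε-closure({0}) = {0}
'a' @ 1: {}  — no active states
rest 'cbeabc' ignored (set empty)
after full input: {}  (accept=3 not in)

Answer: REJECT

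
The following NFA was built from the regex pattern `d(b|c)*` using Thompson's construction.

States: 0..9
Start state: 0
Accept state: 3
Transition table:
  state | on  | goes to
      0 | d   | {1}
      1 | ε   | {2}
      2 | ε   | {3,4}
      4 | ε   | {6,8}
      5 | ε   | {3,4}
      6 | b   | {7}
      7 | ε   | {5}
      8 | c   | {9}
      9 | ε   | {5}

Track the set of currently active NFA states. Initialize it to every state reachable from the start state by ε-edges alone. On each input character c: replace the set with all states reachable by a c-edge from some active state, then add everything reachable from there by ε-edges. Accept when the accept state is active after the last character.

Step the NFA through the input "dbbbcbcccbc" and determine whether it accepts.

initial (ε-close {0}): {0}
'd' @ 1: {1,2,3,4,6,8}  [accepting]
'b' @ 2: {3,4,5,6,7,8}  [accepting]
'b' @ 3: {3,4,5,6,7,8}  [accepting]
'b' @ 4: {3,4,5,6,7,8}  [accepting]
'c' @ 5: {3,4,5,6,8,9}  [accepting]
'b' @ 6: {3,4,5,6,7,8}  [accepting]
'c' @ 7: {3,4,5,6,8,9}  [accepting]
'c' @ 8: {3,4,5,6,8,9}  [accepting]
'c' @ 9: {3,4,5,6,8,9}  [accepting]
'b' @ 10: {3,4,5,6,7,8}  [accepting]
'c' @ 11: {3,4,5,6,8,9}  [accepting]
after full input: {3,4,5,6,8,9}  (accept=3 in)

Answer: ACCEPT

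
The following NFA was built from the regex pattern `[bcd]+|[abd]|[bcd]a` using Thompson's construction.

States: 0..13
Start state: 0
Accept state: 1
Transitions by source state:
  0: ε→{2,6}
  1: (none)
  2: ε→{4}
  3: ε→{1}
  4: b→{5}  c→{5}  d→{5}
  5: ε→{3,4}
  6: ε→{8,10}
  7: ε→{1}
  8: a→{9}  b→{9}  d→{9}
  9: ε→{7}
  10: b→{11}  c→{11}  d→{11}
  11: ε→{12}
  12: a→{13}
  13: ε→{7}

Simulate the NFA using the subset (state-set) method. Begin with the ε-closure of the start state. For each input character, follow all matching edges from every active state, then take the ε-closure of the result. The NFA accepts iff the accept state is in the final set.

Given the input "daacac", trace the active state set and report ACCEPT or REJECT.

Answer: REJECT

Derivation:
S₀ = ε-closure({0}) = {0,2,4,6,8,10}
'd' @ 1: {1,3,4,5,7,9,11,12}  [accepting]
'a' @ 2: {1,7,13}  [accepting]
'a' @ 3: {}  — no active states
rest 'cac' ignored (set empty)
end set {} — state 1 not in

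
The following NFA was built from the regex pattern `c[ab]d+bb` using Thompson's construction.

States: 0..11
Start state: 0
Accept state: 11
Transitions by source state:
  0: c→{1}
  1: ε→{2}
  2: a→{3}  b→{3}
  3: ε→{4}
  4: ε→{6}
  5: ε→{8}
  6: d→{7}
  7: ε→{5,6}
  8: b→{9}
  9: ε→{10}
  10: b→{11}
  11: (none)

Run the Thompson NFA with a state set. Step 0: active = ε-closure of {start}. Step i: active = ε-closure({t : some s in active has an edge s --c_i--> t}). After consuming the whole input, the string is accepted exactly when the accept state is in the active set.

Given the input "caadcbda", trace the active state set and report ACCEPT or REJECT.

initial (ε-close {0}): {0}
'c' @ 1: {1,2}
'a' @ 2: {3,4,6}
'a' @ 3: {}  — no active states
rest 'dcbda' ignored (set empty)
final: {}; accept 11 not in set

Answer: REJECT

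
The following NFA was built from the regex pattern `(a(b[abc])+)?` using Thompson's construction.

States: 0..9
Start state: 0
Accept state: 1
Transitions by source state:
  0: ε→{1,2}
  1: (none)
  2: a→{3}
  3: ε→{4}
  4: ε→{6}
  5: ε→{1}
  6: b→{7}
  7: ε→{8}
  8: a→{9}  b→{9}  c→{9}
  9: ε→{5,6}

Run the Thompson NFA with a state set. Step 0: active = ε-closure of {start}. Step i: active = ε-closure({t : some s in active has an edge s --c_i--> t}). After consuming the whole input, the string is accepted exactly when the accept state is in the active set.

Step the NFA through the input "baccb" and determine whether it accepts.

initial (ε-close {0}): {0,1,2}
'b' @ 1: {}  — no active states
rest 'accb' ignored (set empty)
end set {} — state 1 not in

Answer: REJECT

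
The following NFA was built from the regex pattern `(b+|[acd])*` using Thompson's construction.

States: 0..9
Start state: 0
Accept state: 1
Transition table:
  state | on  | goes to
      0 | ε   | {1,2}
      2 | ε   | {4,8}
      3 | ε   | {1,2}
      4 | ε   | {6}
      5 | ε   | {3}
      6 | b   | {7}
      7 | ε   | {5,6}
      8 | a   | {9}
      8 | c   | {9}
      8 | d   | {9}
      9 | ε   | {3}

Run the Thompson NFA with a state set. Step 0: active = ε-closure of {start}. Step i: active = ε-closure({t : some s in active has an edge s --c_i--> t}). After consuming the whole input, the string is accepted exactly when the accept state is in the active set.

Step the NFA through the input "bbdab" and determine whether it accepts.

Answer: ACCEPT

Derivation:
initial (ε-close {0}): {0,1,2,4,6,8}
'b' @ 1: {1,2,3,4,5,6,7,8}  ✓accept
'b' @ 2: {1,2,3,4,5,6,7,8}  ✓accept
'd' @ 3: {1,2,3,4,6,8,9}  ✓accept
'a' @ 4: {1,2,3,4,6,8,9}  ✓accept
'b' @ 5: {1,2,3,4,5,6,7,8}  ✓accept
after full input: {1,2,3,4,5,6,7,8}  (accept=1 in)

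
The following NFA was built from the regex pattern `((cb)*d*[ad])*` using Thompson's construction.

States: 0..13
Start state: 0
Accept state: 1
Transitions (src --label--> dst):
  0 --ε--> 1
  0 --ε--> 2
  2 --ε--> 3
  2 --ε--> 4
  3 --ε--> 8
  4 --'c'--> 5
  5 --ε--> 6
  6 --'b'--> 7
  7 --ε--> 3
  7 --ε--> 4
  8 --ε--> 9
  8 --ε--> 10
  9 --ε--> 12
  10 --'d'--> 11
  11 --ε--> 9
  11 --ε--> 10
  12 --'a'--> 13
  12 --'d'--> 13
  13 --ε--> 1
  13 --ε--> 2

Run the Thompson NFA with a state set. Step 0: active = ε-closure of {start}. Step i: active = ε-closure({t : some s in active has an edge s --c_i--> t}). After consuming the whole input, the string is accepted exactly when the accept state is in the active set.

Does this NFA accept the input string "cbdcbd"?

Answer: ACCEPT

Steps:
start: ε-closure({0}) = {0,1,2,3,4,8,9,10,12}
'c' @ 1: {5,6}
'b' @ 2: {3,4,7,8,9,10,12}
'd' @ 3: {1,2,3,4,8,9,10,11,12,13}  ✓accept
'c' @ 4: {5,6}
'b' @ 5: {3,4,7,8,9,10,12}
'd' @ 6: {1,2,3,4,8,9,10,11,12,13}  ✓accept
after full input: {1,2,3,4,8,9,10,11,12,13}  (accept=1 in)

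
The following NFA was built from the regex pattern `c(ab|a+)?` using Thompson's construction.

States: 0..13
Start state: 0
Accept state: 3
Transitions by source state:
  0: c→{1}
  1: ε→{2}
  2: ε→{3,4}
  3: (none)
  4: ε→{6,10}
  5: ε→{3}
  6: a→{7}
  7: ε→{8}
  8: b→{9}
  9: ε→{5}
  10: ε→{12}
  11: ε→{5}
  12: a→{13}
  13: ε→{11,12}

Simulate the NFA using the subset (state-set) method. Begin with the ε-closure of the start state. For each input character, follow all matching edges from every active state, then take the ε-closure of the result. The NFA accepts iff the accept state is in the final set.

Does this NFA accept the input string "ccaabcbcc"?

Answer: REJECT

Derivation:
initial (ε-close {0}): {0}
'c' @ 1: {1,2,3,4,6,10,12}  ✓accept
'c' @ 2: {}  — no active states
rest 'aabcbcc' ignored (set empty)
final: {}; accept 3 not in set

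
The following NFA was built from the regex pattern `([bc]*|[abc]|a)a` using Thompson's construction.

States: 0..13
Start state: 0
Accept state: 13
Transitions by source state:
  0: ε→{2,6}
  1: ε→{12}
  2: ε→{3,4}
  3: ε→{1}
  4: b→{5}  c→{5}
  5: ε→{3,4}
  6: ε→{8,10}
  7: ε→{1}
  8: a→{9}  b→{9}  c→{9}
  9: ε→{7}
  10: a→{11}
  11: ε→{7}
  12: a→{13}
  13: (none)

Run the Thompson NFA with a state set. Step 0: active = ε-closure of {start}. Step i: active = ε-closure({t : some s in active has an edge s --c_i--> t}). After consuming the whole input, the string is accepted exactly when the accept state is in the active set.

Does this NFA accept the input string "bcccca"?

initial (ε-close {0}): {0,1,2,3,4,6,8,10,12}
'b' @ 1: {1,3,4,5,7,9,12}
'c' @ 2: {1,3,4,5,12}
'c' @ 3: {1,3,4,5,12}
'c' @ 4: {1,3,4,5,12}
'c' @ 5: {1,3,4,5,12}
'a' @ 6: {13}  (accept∈set)
after full input: {13}  (accept=13 in)

Answer: ACCEPT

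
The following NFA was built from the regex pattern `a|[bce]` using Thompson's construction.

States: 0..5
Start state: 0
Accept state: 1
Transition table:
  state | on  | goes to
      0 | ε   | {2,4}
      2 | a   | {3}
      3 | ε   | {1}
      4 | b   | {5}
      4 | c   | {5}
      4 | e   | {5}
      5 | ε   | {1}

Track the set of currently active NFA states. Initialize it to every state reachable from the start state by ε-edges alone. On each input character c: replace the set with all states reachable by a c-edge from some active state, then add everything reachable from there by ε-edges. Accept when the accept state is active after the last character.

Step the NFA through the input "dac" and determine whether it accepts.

start: ε-closure({0}) = {0,2,4}
'd' @ 1: {}  — state set empty
rest 'ac' ignored (set empty)
after full input: {}  (accept=1 not in)

Answer: REJECT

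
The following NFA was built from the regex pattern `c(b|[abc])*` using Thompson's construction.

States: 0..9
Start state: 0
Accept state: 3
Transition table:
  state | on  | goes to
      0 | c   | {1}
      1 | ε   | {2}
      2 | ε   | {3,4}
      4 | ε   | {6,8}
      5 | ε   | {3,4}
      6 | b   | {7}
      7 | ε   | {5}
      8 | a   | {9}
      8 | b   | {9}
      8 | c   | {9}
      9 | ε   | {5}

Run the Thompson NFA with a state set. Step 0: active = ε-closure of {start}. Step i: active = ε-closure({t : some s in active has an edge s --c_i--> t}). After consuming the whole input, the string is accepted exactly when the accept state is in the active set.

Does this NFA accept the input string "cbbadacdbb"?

Answer: REJECT

Steps:
initial (ε-close {0}): {0}
'c' @ 1: {1,2,3,4,6,8}  (accept∈set)
'b' @ 2: {3,4,5,6,7,8,9}  (accept∈set)
'b' @ 3: {3,4,5,6,7,8,9}  (accept∈set)
'a' @ 4: {3,4,5,6,8,9}  (accept∈set)
'd' @ 5: {}  — state set empty
rest 'acdbb' ignored (set empty)
end set {} — state 3 not in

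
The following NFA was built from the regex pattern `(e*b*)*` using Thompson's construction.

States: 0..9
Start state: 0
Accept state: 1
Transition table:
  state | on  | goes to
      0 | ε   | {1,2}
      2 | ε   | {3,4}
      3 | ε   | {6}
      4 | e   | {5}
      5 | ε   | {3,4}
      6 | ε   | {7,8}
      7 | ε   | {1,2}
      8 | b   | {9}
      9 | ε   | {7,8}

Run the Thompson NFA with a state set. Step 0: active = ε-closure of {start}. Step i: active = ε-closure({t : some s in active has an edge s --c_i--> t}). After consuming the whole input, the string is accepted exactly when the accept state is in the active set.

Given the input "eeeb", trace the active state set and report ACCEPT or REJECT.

Answer: ACCEPT

Steps:
start: ε-closure({0}) = {0,1,2,3,4,6,7,8}
'e' @ 1: {1,2,3,4,5,6,7,8}  ✓accept
'e' @ 2: {1,2,3,4,5,6,7,8}  ✓accept
'e' @ 3: {1,2,3,4,5,6,7,8}  ✓accept
'b' @ 4: {1,2,3,4,6,7,8,9}  ✓accept
final: {1,2,3,4,6,7,8,9}; accept 1 in set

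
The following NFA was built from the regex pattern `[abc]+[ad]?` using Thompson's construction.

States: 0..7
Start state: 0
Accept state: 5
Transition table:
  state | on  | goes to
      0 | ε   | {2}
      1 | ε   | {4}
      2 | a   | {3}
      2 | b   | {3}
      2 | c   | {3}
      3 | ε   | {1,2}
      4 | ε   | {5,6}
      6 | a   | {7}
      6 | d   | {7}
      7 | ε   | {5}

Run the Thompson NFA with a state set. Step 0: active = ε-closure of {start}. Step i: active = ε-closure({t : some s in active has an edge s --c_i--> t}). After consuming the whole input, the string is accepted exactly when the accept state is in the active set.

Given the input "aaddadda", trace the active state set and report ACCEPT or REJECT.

Answer: REJECT

Derivation:
initial (ε-close {0}): {0,2}
'a' @ 1: {1,2,3,4,5,6}  (accept∈set)
'a' @ 2: {1,2,3,4,5,6,7}  (accept∈set)
'd' @ 3: {5,7}  (accept∈set)
'd' @ 4: {}  — no active states
rest 'adda' ignored (set empty)
final: {}; accept 5 not in set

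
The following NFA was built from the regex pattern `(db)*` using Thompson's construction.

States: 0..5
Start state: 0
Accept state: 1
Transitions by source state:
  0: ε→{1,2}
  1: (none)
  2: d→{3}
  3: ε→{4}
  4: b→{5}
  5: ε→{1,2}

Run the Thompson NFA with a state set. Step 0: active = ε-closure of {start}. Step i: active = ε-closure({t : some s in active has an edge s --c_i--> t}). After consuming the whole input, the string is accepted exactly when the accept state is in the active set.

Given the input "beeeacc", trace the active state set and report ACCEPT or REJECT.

S₀ = ε-closure({0}) = {0,1,2}
'b' @ 1: {}  — no active states
rest 'eeeacc' ignored (set empty)
end set {} — state 1 not in

Answer: REJECT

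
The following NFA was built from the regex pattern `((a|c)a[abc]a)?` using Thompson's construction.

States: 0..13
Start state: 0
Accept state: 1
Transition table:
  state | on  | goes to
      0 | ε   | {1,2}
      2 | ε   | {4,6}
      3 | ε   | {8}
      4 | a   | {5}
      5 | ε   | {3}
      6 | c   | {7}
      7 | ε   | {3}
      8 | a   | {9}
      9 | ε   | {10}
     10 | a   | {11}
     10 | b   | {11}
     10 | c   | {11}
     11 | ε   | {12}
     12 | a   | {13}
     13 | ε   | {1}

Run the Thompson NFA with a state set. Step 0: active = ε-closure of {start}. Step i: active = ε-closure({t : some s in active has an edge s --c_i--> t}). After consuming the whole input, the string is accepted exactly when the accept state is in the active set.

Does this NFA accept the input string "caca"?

initial (ε-close {0}): {0,1,2,4,6}
'c' @ 1: {3,7,8}
'a' @ 2: {9,10}
'c' @ 3: {11,12}
'a' @ 4: {1,13}  [accepting]
end set {1,13} — state 1 in

Answer: ACCEPT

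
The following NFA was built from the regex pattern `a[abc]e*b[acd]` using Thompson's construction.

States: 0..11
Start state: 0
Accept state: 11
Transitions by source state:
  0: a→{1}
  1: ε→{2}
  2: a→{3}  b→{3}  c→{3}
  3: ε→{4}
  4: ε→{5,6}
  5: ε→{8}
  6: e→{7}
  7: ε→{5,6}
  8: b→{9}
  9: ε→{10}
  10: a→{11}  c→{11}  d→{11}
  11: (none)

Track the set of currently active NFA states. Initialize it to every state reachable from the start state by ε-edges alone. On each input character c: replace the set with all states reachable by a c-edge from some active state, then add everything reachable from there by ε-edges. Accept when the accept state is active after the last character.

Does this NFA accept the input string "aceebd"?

Answer: ACCEPT

Derivation:
start: ε-closure({0}) = {0}
'a' @ 1: {1,2}
'c' @ 2: {3,4,5,6,8}
'e' @ 3: {5,6,7,8}
'e' @ 4: {5,6,7,8}
'b' @ 5: {9,10}
'd' @ 6: {11}  (accept∈set)
after full input: {11}  (accept=11 in)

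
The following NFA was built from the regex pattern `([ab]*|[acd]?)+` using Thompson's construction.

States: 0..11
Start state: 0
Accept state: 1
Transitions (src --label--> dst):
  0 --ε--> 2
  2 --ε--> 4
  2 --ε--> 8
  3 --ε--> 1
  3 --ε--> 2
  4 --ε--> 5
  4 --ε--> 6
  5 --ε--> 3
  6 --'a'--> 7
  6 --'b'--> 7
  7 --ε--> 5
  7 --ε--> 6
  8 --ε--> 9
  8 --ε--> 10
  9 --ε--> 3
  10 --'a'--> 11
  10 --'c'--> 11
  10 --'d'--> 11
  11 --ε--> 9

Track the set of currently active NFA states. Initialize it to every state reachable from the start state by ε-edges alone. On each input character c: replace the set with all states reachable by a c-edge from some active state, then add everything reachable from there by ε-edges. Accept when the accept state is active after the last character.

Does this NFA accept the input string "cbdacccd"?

Answer: ACCEPT

Derivation:
S₀ = ε-closure({0}) = {0,1,2,3,4,5,6,8,9,10}
'c' @ 1: {1,2,3,4,5,6,8,9,10,11}  ✓accept
'b' @ 2: {1,2,3,4,5,6,7,8,9,10}  ✓accept
'd' @ 3: {1,2,3,4,5,6,8,9,10,11}  ✓accept
'a' @ 4: {1,2,3,4,5,6,7,8,9,10,11}  ✓accept
'c' @ 5: {1,2,3,4,5,6,8,9,10,11}  ✓accept
'c' @ 6: {1,2,3,4,5,6,8,9,10,11}  ✓accept
'c' @ 7: {1,2,3,4,5,6,8,9,10,11}  ✓accept
'd' @ 8: {1,2,3,4,5,6,8,9,10,11}  ✓accept
end set {1,2,3,4,5,6,8,9,10,11} — state 1 in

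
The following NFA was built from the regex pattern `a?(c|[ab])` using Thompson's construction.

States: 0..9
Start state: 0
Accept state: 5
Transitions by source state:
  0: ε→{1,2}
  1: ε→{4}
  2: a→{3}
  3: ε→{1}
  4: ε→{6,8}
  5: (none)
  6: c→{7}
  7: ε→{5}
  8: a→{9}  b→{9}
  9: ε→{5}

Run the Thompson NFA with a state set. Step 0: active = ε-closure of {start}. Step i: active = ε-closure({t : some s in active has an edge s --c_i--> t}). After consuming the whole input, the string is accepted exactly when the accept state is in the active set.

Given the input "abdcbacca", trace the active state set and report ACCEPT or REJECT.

initial (ε-close {0}): {0,1,2,4,6,8}
'a' @ 1: {1,3,4,5,6,8,9}  [accepting]
'b' @ 2: {5,9}  [accepting]
'd' @ 3: {}  — no active states
rest 'cbacca' ignored (set empty)
after full input: {}  (accept=5 not in)

Answer: REJECT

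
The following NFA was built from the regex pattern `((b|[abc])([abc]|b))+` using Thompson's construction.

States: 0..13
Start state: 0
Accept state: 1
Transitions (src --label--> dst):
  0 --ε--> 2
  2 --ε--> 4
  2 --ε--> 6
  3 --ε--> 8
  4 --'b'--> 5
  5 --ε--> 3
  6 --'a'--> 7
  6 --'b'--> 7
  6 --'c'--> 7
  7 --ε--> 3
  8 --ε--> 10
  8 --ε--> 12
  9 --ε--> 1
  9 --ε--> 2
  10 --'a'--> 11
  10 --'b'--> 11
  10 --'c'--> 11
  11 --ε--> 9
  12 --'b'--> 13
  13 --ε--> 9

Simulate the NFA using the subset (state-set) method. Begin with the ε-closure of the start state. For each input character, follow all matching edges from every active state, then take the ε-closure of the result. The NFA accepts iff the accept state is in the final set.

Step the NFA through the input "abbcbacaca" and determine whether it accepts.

Answer: ACCEPT

Steps:
initial (ε-close {0}): {0,2,4,6}
'a' @ 1: {3,7,8,10,12}
'b' @ 2: {1,2,4,6,9,11,13}  [accepting]
'b' @ 3: {3,5,7,8,10,12}
'c' @ 4: {1,2,4,6,9,11}  [accepting]
'b' @ 5: {3,5,7,8,10,12}
'a' @ 6: {1,2,4,6,9,11}  [accepting]
'c' @ 7: {3,7,8,10,12}
'a' @ 8: {1,2,4,6,9,11}  [accepting]
'c' @ 9: {3,7,8,10,12}
'a' @ 10: {1,2,4,6,9,11}  [accepting]
final: {1,2,4,6,9,11}; accept 1 in set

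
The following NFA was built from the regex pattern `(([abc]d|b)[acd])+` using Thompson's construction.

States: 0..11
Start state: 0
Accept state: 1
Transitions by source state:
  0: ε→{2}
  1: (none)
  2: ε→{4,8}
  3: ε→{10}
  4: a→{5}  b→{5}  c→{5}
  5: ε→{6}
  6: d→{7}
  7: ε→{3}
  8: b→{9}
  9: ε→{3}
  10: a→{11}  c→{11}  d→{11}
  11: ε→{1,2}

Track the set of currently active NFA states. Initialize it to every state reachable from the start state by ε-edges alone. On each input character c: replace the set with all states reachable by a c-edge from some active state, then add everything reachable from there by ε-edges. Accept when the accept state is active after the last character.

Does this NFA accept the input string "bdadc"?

start: ε-closure({0}) = {0,2,4,8}
'b' @ 1: {3,5,6,9,10}
'd' @ 2: {1,2,3,4,7,8,10,11}  (accept∈set)
'a' @ 3: {1,2,4,5,6,8,11}  (accept∈set)
'd' @ 4: {3,7,10}
'c' @ 5: {1,2,4,8,11}  (accept∈set)
final: {1,2,4,8,11}; accept 1 in set

Answer: ACCEPT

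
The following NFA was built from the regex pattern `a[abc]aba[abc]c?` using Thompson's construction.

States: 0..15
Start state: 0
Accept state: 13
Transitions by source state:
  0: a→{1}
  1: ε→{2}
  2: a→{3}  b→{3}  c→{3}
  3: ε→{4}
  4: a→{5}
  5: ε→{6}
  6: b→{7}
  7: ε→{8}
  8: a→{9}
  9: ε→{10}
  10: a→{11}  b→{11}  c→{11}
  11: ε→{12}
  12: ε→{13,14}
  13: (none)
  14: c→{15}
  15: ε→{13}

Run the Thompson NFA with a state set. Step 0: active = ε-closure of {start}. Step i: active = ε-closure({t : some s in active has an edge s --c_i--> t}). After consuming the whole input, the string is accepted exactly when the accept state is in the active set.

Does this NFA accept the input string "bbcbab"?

S₀ = ε-closure({0}) = {0}
'b' @ 1: {}  — dead — no transitions
rest 'bcbab' ignored (set empty)
end set {} — state 13 not in

Answer: REJECT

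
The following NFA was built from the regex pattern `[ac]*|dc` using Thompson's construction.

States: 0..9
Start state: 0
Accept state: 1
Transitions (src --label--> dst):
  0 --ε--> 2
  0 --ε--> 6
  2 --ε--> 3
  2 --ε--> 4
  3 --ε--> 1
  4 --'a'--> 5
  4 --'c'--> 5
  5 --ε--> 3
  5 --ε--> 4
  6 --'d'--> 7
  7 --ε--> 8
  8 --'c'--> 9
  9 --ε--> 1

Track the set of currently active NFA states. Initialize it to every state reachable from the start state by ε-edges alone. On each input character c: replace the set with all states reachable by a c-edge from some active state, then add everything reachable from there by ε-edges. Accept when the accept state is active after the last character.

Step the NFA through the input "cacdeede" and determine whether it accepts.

start: ε-closure({0}) = {0,1,2,3,4,6}
'c' @ 1: {1,3,4,5}  ✓accept
'a' @ 2: {1,3,4,5}  ✓accept
'c' @ 3: {1,3,4,5}  ✓accept
'd' @ 4: {}  — no active states
rest 'eede' ignored (set empty)
end set {} — state 1 not in

Answer: REJECT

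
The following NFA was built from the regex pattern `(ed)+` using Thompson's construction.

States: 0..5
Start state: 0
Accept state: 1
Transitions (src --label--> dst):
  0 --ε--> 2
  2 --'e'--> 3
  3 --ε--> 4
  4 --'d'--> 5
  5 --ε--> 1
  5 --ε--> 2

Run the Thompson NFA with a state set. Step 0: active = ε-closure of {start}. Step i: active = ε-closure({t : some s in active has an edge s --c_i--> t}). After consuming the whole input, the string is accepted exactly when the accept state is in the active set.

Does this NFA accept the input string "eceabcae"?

S₀ = ε-closure({0}) = {0,2}
'e' @ 1: {3,4}
'c' @ 2: {}  — state set empty
rest 'eabcae' ignored (set empty)
end set {} — state 1 not in

Answer: REJECT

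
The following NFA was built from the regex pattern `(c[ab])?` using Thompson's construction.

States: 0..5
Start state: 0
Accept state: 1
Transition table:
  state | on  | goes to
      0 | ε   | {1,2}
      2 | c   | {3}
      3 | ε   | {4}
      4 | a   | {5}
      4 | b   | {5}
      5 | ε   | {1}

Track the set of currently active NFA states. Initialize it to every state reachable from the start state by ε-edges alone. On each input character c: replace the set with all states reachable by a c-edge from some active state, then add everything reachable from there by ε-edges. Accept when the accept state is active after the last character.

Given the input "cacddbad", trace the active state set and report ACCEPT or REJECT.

S₀ = ε-closure({0}) = {0,1,2}
'c' @ 1: {3,4}
'a' @ 2: {1,5}  ✓accept
'c' @ 3: {}  — no active states
rest 'ddbad' ignored (set empty)
final: {}; accept 1 not in set

Answer: REJECT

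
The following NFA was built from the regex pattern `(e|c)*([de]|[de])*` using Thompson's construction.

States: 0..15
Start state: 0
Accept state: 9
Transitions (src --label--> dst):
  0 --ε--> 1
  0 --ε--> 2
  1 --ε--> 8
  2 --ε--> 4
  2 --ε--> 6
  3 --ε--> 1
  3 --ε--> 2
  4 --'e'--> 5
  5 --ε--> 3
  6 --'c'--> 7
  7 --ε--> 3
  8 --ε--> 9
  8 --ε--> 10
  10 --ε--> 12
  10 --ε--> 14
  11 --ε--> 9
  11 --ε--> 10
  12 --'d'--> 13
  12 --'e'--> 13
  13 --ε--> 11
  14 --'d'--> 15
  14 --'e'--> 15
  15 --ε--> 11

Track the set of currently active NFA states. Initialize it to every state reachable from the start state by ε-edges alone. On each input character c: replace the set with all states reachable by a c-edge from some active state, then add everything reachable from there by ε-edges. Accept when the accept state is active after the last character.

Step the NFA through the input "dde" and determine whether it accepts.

Answer: ACCEPT

Derivation:
start: ε-closure({0}) = {0,1,2,4,6,8,9,10,12,14}
'd' @ 1: {9,10,11,12,13,14,15}  ✓accept
'd' @ 2: {9,10,11,12,13,14,15}  ✓accept
'e' @ 3: {9,10,11,12,13,14,15}  ✓accept
after full input: {9,10,11,12,13,14,15}  (accept=9 in)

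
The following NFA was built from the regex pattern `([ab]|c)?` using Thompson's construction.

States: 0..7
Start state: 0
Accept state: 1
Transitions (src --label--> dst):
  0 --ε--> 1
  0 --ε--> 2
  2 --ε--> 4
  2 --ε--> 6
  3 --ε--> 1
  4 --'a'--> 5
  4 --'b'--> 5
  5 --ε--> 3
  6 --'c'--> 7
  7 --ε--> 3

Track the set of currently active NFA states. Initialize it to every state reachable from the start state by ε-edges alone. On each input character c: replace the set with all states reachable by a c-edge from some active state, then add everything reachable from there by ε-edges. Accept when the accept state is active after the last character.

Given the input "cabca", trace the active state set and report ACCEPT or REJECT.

start: ε-closure({0}) = {0,1,2,4,6}
'c' @ 1: {1,3,7}  ✓accept
'a' @ 2: {}  — dead — no transitions
rest 'bca' ignored (set empty)
final: {}; accept 1 not in set

Answer: REJECT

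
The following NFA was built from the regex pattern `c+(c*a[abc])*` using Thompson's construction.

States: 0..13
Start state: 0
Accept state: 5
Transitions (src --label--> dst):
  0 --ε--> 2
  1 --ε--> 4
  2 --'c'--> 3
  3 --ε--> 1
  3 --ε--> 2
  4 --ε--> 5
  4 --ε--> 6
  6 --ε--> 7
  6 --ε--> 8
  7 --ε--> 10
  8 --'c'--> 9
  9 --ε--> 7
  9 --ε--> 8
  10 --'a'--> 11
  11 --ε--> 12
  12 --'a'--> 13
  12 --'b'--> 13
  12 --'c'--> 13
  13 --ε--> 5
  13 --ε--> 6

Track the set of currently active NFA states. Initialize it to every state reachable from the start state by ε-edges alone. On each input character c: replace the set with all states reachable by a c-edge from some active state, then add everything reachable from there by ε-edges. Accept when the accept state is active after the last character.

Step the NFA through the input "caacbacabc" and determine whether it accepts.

S₀ = ε-closure({0}) = {0,2}
'c' @ 1: {1,2,3,4,5,6,7,8,10}  [accepting]
'a' @ 2: {11,12}
'a' @ 3: {5,6,7,8,10,13}  [accepting]
'c' @ 4: {7,8,9,10}
'b' @ 5: {}  — no active states
rest 'acabc' ignored (set empty)
final: {}; accept 5 not in set

Answer: REJECT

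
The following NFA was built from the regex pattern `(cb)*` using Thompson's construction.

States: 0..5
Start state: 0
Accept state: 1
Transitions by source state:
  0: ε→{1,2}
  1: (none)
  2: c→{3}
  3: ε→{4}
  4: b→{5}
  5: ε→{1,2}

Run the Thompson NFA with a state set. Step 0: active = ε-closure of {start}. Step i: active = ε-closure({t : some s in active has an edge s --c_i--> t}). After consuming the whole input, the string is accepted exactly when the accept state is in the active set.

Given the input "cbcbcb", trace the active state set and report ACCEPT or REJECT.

S₀ = ε-closure({0}) = {0,1,2}
'c' @ 1: {3,4}
'b' @ 2: {1,2,5}  [accepting]
'c' @ 3: {3,4}
'b' @ 4: {1,2,5}  [accepting]
'c' @ 5: {3,4}
'b' @ 6: {1,2,5}  [accepting]
final: {1,2,5}; accept 1 in set

Answer: ACCEPT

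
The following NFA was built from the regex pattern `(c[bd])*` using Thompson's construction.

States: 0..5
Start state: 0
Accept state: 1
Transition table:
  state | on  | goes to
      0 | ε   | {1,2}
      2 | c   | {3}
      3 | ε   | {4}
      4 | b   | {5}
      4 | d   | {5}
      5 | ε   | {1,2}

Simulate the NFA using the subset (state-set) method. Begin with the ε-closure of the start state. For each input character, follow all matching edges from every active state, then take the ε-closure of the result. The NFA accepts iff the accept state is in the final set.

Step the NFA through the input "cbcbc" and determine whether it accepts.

Answer: REJECT

Trace:
initial (ε-close {0}): {0,1,2}
'c' @ 1: {3,4}
'b' @ 2: {1,2,5}  (accept∈set)
'c' @ 3: {3,4}
'b' @ 4: {1,2,5}  (accept∈set)
'c' @ 5: {3,4}
after full input: {3,4}  (accept=1 not in)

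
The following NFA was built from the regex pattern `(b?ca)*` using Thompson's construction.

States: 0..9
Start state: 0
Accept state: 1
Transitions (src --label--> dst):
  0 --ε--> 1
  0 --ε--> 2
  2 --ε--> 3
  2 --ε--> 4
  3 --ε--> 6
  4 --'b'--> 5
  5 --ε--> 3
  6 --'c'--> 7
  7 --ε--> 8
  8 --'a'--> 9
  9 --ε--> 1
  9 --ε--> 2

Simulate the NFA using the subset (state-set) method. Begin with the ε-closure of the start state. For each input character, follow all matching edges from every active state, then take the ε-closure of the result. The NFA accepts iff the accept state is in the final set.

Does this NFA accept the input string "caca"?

S₀ = ε-closure({0}) = {0,1,2,3,4,6}
'c' @ 1: {7,8}
'a' @ 2: {1,2,3,4,6,9}  ✓accept
'c' @ 3: {7,8}
'a' @ 4: {1,2,3,4,6,9}  ✓accept
end set {1,2,3,4,6,9} — state 1 in

Answer: ACCEPT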